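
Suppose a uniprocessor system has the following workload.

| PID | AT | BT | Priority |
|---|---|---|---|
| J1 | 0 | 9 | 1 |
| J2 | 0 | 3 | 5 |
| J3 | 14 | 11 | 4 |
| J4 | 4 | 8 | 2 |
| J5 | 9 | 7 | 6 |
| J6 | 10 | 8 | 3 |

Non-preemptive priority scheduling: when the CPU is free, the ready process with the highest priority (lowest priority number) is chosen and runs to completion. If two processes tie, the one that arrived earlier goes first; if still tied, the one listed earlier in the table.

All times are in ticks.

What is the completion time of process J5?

46

Timeline: | J1 0-9 | J4 9-17 | J6 17-25 | J3 25-36 | J2 36-39 | J5 39-46 |
Completion: J1=9  J2=39  J3=36  J4=17  J5=46  J6=25
Turnaround (C−A): J1=9  J2=39  J3=22  J4=13  J5=37  J6=15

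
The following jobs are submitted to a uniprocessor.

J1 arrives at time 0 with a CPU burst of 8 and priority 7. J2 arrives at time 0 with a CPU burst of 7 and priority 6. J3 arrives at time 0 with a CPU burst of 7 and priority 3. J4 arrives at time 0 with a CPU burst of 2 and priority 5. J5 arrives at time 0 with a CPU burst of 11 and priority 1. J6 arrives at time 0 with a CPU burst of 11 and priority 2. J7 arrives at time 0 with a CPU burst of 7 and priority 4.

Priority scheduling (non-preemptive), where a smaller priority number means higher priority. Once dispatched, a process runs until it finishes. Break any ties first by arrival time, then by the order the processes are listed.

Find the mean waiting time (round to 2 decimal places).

25.86

Schedule: | J5 0-11 | J6 11-22 | J3 22-29 | J7 29-36 | J4 36-38 | J2 38-45 | J1 45-53 |
Completion: J1=53  J2=45  J3=29  J4=38  J5=11  J6=22  J7=36
Waiting times: J1=45, J2=38, J3=22, J4=36, J5=0, J6=11, J7=29
Average waiting = (45+38+22+36+0+11+29) / 7 = 181/7 = 25.86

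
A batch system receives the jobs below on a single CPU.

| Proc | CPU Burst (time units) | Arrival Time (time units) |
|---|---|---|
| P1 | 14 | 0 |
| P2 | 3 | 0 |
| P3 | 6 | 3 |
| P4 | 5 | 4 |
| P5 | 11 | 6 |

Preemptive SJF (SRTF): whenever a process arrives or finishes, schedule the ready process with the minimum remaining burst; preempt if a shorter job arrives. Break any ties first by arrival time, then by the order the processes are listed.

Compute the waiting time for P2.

0

Schedule: | P2 0-3 | P3 3-9 | P4 9-14 | P5 14-25 | P1 25-39 |
Completion: P1=39  P2=3  P3=9  P4=14  P5=25
Turnaround (C−A): P1=39  P2=3  P3=6  P4=10  P5=19
Waiting(P2) = turnaround − burst = 3 − 3 = 0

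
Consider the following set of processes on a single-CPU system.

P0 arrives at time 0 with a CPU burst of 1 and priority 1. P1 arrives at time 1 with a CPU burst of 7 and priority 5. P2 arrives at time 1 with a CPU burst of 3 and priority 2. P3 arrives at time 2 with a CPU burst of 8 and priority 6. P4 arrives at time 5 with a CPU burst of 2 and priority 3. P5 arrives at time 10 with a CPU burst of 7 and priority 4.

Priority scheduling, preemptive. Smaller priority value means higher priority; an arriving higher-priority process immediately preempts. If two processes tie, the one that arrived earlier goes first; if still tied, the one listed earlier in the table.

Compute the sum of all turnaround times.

58

Timeline: | P0 0-1 | P2 1-4 | P1 4-5 | P4 5-7 | P1 7-10 | P5 10-17 | P1 17-20 | P3 20-28 |
Completion: P0=1  P1=20  P2=4  P3=28  P4=7  P5=17
Turnaround = completion − arrival: P0=1, P1=19, P2=3, P3=26, P4=2, P5=7
Total turnaround = 1 + 19 + 3 + 26 + 2 + 7 = 58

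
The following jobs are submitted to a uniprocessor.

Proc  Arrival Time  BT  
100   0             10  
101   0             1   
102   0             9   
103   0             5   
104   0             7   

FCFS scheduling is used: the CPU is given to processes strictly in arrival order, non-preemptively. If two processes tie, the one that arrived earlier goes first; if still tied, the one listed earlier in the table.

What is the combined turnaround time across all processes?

Timeline: | 100 0-10 | 101 10-11 | 102 11-20 | 103 20-25 | 104 25-32 |
Completion: 100=10  101=11  102=20  103=25  104=32
Turnaround (C−A): 100=10  101=11  102=20  103=25  104=32
Turnaround = completion − arrival: 100=10, 101=11, 102=20, 103=25, 104=32
Total turnaround = 10 + 11 + 20 + 25 + 32 = 98

98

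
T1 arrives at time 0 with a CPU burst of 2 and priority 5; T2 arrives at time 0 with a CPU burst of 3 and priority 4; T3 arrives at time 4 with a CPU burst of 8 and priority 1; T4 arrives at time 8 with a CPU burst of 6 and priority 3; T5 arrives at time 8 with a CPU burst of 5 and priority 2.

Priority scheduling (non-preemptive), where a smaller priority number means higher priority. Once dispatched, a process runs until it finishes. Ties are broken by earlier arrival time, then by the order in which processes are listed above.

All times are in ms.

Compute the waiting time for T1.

3

Schedule: | T2 0-3 | T1 3-5 | T3 5-13 | T5 13-18 | T4 18-24 |
Completion: T1=5  T2=3  T3=13  T4=24  T5=18
Turnaround (C−A): T1=5  T2=3  T3=9  T4=16  T5=10
Waiting(T1) = turnaround − burst = 5 − 2 = 3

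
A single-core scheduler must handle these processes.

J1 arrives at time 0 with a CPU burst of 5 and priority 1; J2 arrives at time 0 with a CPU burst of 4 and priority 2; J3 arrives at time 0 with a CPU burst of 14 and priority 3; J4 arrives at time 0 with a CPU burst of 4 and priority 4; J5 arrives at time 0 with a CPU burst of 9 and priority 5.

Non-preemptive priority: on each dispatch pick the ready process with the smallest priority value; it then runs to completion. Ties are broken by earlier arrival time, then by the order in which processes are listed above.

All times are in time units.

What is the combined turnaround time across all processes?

Timeline: | J1 0-5 | J2 5-9 | J3 9-23 | J4 23-27 | J5 27-36 |
Completion: J1=5  J2=9  J3=23  J4=27  J5=36
Turnaround = completion − arrival: J1=5, J2=9, J3=23, J4=27, J5=36
Total turnaround = 5 + 9 + 23 + 27 + 36 = 100

100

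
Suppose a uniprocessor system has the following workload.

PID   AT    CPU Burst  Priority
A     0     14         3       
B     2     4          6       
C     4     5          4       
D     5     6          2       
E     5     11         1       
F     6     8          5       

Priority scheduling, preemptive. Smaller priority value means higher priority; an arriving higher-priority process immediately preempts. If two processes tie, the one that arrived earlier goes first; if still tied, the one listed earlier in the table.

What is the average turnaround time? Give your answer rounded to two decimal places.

Gantt: | A 0-5 | E 5-16 | D 16-22 | A 22-31 | C 31-36 | F 36-44 | B 44-48 |
Completion: A=31  B=48  C=36  D=22  E=16  F=44
Turnaround (C−A): A=31  B=46  C=32  D=17  E=11  F=38
Turnaround times: A=31, B=46, C=32, D=17, E=11, F=38
Average turnaround = (31+46+32+17+11+38) / 6 = 175/6 = 29.17

29.17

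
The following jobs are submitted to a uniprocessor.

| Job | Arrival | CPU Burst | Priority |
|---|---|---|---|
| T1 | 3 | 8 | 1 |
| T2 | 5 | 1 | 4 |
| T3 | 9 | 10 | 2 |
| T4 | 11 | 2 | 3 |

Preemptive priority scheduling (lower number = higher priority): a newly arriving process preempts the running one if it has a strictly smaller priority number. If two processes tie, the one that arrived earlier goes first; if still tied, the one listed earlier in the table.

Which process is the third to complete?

Schedule: | idle 0-3 | T1 3-11 | T3 11-21 | T4 21-23 | T2 23-24 |
Completion: T1=11  T2=24  T3=21  T4=23
Turnaround (C−A): T1=8  T2=19  T3=12  T4=12
Finish order: T1 → T3 → T4 → T2

T4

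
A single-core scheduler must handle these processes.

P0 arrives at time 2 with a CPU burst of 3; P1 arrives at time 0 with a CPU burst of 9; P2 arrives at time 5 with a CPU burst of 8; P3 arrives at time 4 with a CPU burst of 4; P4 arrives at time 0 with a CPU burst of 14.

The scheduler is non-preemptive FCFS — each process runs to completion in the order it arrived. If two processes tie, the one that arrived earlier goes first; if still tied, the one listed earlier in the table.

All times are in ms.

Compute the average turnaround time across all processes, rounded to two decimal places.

23.00

Gantt: | P1 0-9 | P4 9-23 | P0 23-26 | P3 26-30 | P2 30-38 |
Completion: P0=26  P1=9  P2=38  P3=30  P4=23
Turnaround times: P0=24, P1=9, P2=33, P3=26, P4=23
Average turnaround = (24+9+33+26+23) / 5 = 115/5 = 23.00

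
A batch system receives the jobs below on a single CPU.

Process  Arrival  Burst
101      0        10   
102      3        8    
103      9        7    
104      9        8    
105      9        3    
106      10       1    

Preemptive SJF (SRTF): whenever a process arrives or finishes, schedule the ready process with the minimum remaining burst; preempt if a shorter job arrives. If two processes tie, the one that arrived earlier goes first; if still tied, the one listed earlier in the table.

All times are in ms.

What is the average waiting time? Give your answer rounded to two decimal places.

Schedule: | 101 0-10 | 106 10-11 | 105 11-14 | 103 14-21 | 102 21-29 | 104 29-37 |
Completion: 101=10  102=29  103=21  104=37  105=14  106=11
Turnaround (C−A): 101=10  102=26  103=12  104=28  105=5  106=1
Waiting times: 101=0, 102=18, 103=5, 104=20, 105=2, 106=0
Average waiting = (0+18+5+20+2+0) / 6 = 45/6 = 7.50

7.50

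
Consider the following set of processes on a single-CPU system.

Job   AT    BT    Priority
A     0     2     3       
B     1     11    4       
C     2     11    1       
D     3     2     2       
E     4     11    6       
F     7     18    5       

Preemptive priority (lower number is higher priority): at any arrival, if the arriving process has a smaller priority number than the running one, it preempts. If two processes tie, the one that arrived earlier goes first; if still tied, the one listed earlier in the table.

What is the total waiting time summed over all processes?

Schedule: | A 0-2 | C 2-13 | D 13-15 | B 15-26 | F 26-44 | E 44-55 |
Completion: A=2  B=26  C=13  D=15  E=55  F=44
Waiting = turnaround − burst: A=0, B=14, C=0, D=10, E=40, F=19
Total waiting = 0 + 14 + 0 + 10 + 40 + 19 = 83

83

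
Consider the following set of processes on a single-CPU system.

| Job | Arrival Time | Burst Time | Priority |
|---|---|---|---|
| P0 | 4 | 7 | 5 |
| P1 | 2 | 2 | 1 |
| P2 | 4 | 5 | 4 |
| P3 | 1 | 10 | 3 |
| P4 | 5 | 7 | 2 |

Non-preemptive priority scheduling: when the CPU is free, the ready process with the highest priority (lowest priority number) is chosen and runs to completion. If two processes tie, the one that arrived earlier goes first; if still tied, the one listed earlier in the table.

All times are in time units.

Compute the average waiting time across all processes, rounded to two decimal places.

Gantt: | idle 0-1 | P3 1-11 | P1 11-13 | P4 13-20 | P2 20-25 | P0 25-32 |
Completion: P0=32  P1=13  P2=25  P3=11  P4=20
Turnaround (C−A): P0=28  P1=11  P2=21  P3=10  P4=15
Waiting times: P0=21, P1=9, P2=16, P3=0, P4=8
Average waiting = (21+9+16+0+8) / 5 = 54/5 = 10.80

10.80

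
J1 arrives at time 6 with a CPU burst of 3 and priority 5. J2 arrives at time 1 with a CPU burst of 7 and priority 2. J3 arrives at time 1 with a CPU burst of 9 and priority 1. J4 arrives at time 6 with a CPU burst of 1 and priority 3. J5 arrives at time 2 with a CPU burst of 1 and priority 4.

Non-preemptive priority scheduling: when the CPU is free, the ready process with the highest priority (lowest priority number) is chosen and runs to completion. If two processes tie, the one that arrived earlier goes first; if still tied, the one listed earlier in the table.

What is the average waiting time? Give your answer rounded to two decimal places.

9.80

Gantt: | idle 0-1 | J3 1-10 | J2 10-17 | J4 17-18 | J5 18-19 | J1 19-22 |
Completion: J1=22  J2=17  J3=10  J4=18  J5=19
Turnaround (C−A): J1=16  J2=16  J3=9  J4=12  J5=17
Waiting times: J1=13, J2=9, J3=0, J4=11, J5=16
Average waiting = (13+9+0+11+16) / 5 = 49/5 = 9.80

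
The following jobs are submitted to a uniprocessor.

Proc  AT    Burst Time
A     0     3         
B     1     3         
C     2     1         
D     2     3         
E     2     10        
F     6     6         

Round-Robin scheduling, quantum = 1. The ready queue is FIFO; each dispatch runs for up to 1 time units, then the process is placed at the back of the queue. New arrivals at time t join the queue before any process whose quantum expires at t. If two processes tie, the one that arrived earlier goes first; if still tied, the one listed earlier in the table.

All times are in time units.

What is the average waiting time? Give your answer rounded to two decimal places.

Schedule: | A 0-1 | B 1-2 | A 2-3 | C 3-4 | D 4-5 | E 5-6 | B 6-7 | A 7-8 | D 8-9 | F 9-10 | E 10-11 | B 11-12 | D 12-13 | F 13-14 | E 14-15 | F 15-16 | E 16-17 | F 17-18 | E 18-19 | F 19-20 | E 20-21 | F 21-22 | E 22-26 |
Completion: A=8  B=12  C=4  D=13  E=26  F=22
Turnaround (C−A): A=8  B=11  C=2  D=11  E=24  F=16
Waiting times: A=5, B=8, C=1, D=8, E=14, F=10
Average waiting = (5+8+1+8+14+10) / 6 = 46/6 = 7.67

7.67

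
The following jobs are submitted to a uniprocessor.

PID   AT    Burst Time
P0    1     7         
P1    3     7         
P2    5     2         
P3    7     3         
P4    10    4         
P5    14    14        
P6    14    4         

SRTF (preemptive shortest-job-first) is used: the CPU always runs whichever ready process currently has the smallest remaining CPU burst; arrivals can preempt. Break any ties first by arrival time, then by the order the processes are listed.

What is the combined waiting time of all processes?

43

Gantt: | idle 0-1 | P0 1-5 | P2 5-7 | P0 7-10 | P3 10-13 | P4 13-17 | P6 17-21 | P1 21-28 | P5 28-42 |
Completion: P0=10  P1=28  P2=7  P3=13  P4=17  P5=42  P6=21
Waiting = turnaround − burst: P0=2, P1=18, P2=0, P3=3, P4=3, P5=14, P6=3
Total waiting = 2 + 18 + 0 + 3 + 3 + 14 + 3 = 43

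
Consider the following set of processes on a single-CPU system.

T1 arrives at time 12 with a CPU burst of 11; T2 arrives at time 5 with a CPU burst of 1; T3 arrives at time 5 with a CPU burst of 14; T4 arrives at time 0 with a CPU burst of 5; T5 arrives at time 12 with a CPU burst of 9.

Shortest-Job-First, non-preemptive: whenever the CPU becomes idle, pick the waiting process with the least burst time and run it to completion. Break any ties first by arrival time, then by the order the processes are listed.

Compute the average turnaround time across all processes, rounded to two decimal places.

13.20

Gantt: | T4 0-5 | T2 5-6 | T3 6-20 | T5 20-29 | T1 29-40 |
Completion: T1=40  T2=6  T3=20  T4=5  T5=29
Turnaround times: T1=28, T2=1, T3=15, T4=5, T5=17
Average turnaround = (28+1+15+5+17) / 5 = 66/5 = 13.20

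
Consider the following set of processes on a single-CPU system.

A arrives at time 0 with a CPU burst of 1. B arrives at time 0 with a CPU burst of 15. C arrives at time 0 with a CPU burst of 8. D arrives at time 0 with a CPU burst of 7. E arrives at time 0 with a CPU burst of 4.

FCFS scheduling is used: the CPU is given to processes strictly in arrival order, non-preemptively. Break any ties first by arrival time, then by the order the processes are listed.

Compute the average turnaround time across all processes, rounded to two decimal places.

Schedule: | A 0-1 | B 1-16 | C 16-24 | D 24-31 | E 31-35 |
Completion: A=1  B=16  C=24  D=31  E=35
Turnaround (C−A): A=1  B=16  C=24  D=31  E=35
Turnaround times: A=1, B=16, C=24, D=31, E=35
Average turnaround = (1+16+24+31+35) / 5 = 107/5 = 21.40

21.40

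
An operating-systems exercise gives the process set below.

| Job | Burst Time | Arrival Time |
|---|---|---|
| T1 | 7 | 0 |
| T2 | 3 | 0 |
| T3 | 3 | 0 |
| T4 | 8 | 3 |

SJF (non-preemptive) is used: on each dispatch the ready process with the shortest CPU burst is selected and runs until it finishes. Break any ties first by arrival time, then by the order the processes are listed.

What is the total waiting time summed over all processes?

Gantt: | T2 0-3 | T3 3-6 | T1 6-13 | T4 13-21 |
Completion: T1=13  T2=3  T3=6  T4=21
Turnaround (C−A): T1=13  T2=3  T3=6  T4=18
Waiting = turnaround − burst: T1=6, T2=0, T3=3, T4=10
Total waiting = 6 + 0 + 3 + 10 = 19

19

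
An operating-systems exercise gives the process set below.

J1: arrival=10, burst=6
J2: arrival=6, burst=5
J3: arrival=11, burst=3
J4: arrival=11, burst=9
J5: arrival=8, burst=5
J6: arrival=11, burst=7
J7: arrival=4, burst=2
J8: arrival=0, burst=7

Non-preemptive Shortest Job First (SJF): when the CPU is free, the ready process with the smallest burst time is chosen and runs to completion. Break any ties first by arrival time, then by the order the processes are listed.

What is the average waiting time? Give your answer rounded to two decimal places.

8.88

Timeline: | J8 0-7 | J7 7-9 | J2 9-14 | J3 14-17 | J5 17-22 | J1 22-28 | J6 28-35 | J4 35-44 |
Completion: J1=28  J2=14  J3=17  J4=44  J5=22  J6=35  J7=9  J8=7
Turnaround (C−A): J1=18  J2=8  J3=6  J4=33  J5=14  J6=24  J7=5  J8=7
Waiting times: J1=12, J2=3, J3=3, J4=24, J5=9, J6=17, J7=3, J8=0
Average waiting = (12+3+3+24+9+17+3+0) / 8 = 71/8 = 8.88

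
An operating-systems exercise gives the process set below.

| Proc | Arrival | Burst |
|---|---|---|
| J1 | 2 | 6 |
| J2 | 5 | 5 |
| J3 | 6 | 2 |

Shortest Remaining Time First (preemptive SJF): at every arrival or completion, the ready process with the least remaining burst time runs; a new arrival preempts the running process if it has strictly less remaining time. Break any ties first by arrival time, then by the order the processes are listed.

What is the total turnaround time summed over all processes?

Timeline: | idle 0-2 | J1 2-8 | J3 8-10 | J2 10-15 |
Completion: J1=8  J2=15  J3=10
Turnaround (C−A): J1=6  J2=10  J3=4
Turnaround = completion − arrival: J1=6, J2=10, J3=4
Total turnaround = 6 + 10 + 4 = 20

20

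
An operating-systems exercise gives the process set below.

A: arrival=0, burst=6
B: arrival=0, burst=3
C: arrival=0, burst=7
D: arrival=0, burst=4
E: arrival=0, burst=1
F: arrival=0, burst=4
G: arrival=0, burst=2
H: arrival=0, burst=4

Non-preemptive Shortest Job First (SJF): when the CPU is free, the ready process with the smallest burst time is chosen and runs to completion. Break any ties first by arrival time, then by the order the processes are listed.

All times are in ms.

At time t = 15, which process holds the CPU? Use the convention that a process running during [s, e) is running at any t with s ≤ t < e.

H

Timeline: | E 0-1 | G 1-3 | B 3-6 | D 6-10 | F 10-14 | H 14-18 | A 18-24 | C 24-31 |
Completion: A=24  B=6  C=31  D=10  E=1  F=14  G=3  H=18
Turnaround (C−A): A=24  B=6  C=31  D=10  E=1  F=14  G=3  H=18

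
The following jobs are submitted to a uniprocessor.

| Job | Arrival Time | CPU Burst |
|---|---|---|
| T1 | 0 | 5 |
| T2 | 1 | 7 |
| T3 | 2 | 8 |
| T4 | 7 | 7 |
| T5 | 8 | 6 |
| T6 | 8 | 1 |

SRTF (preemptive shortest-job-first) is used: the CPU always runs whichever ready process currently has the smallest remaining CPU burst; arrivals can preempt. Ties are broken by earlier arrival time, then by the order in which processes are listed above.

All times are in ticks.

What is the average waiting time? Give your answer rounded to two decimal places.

Gantt: | T1 0-5 | T2 5-8 | T6 8-9 | T2 9-13 | T5 13-19 | T4 19-26 | T3 26-34 |
Completion: T1=5  T2=13  T3=34  T4=26  T5=19  T6=9
Turnaround (C−A): T1=5  T2=12  T3=32  T4=19  T5=11  T6=1
Waiting times: T1=0, T2=5, T3=24, T4=12, T5=5, T6=0
Average waiting = (0+5+24+12+5+0) / 6 = 46/6 = 7.67

7.67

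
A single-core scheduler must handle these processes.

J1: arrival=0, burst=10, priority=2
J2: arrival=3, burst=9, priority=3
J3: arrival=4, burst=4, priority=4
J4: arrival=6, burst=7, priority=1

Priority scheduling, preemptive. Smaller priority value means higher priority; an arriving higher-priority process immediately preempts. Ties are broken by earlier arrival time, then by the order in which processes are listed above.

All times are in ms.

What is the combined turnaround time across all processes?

Timeline: | J1 0-6 | J4 6-13 | J1 13-17 | J2 17-26 | J3 26-30 |
Completion: J1=17  J2=26  J3=30  J4=13
Turnaround = completion − arrival: J1=17, J2=23, J3=26, J4=7
Total turnaround = 17 + 23 + 26 + 7 = 73

73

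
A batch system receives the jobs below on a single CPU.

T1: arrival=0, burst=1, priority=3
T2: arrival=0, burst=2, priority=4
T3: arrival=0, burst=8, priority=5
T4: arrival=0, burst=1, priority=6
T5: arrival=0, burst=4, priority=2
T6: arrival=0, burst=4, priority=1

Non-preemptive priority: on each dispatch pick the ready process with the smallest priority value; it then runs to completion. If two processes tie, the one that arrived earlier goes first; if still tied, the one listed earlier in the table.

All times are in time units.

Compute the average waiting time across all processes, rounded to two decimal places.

8.50

Timeline: | T6 0-4 | T5 4-8 | T1 8-9 | T2 9-11 | T3 11-19 | T4 19-20 |
Completion: T1=9  T2=11  T3=19  T4=20  T5=8  T6=4
Turnaround (C−A): T1=9  T2=11  T3=19  T4=20  T5=8  T6=4
Waiting times: T1=8, T2=9, T3=11, T4=19, T5=4, T6=0
Average waiting = (8+9+11+19+4+0) / 6 = 51/6 = 8.50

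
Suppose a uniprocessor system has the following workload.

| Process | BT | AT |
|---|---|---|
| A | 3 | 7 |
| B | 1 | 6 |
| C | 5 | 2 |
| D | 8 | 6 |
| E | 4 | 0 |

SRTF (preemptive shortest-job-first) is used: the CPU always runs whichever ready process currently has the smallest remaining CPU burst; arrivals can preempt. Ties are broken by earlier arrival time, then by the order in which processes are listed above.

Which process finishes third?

C

Schedule: | E 0-4 | C 4-6 | B 6-7 | C 7-10 | A 10-13 | D 13-21 |
Completion: A=13  B=7  C=10  D=21  E=4
Finish order: E → B → C → A → D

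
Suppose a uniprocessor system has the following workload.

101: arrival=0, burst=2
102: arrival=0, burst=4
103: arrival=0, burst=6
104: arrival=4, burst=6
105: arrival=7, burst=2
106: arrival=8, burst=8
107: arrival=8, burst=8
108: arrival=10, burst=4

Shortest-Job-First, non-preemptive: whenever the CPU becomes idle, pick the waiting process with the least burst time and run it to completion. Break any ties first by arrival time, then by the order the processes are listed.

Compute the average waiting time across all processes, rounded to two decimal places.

Gantt: | 101 0-2 | 102 2-6 | 103 6-12 | 105 12-14 | 108 14-18 | 104 18-24 | 106 24-32 | 107 32-40 |
Completion: 101=2  102=6  103=12  104=24  105=14  106=32  107=40  108=18
Turnaround (C−A): 101=2  102=6  103=12  104=20  105=7  106=24  107=32  108=8
Waiting times: 101=0, 102=2, 103=6, 104=14, 105=5, 106=16, 107=24, 108=4
Average waiting = (0+2+6+14+5+16+24+4) / 8 = 71/8 = 8.88

8.88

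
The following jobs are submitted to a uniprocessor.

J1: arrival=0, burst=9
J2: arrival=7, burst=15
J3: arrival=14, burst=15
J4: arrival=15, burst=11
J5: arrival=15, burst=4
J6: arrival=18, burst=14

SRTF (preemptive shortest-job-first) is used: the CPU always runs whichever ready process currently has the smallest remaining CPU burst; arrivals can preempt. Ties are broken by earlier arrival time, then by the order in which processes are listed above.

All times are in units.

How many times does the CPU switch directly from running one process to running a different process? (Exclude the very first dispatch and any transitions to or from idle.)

6

Schedule: | J1 0-9 | J2 9-15 | J5 15-19 | J2 19-28 | J4 28-39 | J6 39-53 | J3 53-68 |
Completion: J1=9  J2=28  J3=68  J4=39  J5=19  J6=53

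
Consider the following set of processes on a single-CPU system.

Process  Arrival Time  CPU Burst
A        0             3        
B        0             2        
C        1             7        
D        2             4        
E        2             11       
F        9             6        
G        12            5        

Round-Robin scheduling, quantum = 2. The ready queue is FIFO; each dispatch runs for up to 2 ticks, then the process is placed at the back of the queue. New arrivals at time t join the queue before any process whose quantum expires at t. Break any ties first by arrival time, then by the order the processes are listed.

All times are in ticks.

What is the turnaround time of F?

23

Schedule: | A 0-2 | B 2-4 | C 4-6 | D 6-8 | E 8-10 | A 10-11 | C 11-13 | D 13-15 | F 15-17 | E 17-19 | G 19-21 | C 21-23 | F 23-25 | E 25-27 | G 27-29 | C 29-30 | F 30-32 | E 32-34 | G 34-35 | E 35-38 |
Completion: A=11  B=4  C=30  D=15  E=38  F=32  G=35
Turnaround(F) = completion − arrival = 32 − 9 = 23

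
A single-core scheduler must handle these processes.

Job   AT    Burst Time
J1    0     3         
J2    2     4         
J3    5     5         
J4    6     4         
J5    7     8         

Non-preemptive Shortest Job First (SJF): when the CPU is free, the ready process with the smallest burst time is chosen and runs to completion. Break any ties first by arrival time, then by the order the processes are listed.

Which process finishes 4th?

J3

Schedule: | J1 0-3 | J2 3-7 | J4 7-11 | J3 11-16 | J5 16-24 |
Completion: J1=3  J2=7  J3=16  J4=11  J5=24
Turnaround (C−A): J1=3  J2=5  J3=11  J4=5  J5=17
Finish order: J1 → J2 → J4 → J3 → J5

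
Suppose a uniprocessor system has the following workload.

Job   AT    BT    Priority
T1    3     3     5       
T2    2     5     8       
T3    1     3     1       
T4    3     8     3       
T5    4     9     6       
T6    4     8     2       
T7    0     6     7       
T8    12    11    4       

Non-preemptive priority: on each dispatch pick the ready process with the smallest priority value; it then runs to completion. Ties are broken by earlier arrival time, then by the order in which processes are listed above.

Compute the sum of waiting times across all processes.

151

Timeline: | T7 0-6 | T3 6-9 | T6 9-17 | T4 17-25 | T8 25-36 | T1 36-39 | T5 39-48 | T2 48-53 |
Completion: T1=39  T2=53  T3=9  T4=25  T5=48  T6=17  T7=6  T8=36
Turnaround (C−A): T1=36  T2=51  T3=8  T4=22  T5=44  T6=13  T7=6  T8=24
Waiting = turnaround − burst: T1=33, T2=46, T3=5, T4=14, T5=35, T6=5, T7=0, T8=13
Total waiting = 33 + 46 + 5 + 14 + 35 + 5 + 0 + 13 = 151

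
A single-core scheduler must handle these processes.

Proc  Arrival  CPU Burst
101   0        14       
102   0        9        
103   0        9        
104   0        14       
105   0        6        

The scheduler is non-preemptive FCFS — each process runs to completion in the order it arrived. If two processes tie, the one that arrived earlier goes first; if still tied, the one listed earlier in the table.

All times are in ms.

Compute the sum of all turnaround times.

Timeline: | 101 0-14 | 102 14-23 | 103 23-32 | 104 32-46 | 105 46-52 |
Completion: 101=14  102=23  103=32  104=46  105=52
Turnaround (C−A): 101=14  102=23  103=32  104=46  105=52
Turnaround = completion − arrival: 101=14, 102=23, 103=32, 104=46, 105=52
Total turnaround = 14 + 23 + 32 + 46 + 52 = 167

167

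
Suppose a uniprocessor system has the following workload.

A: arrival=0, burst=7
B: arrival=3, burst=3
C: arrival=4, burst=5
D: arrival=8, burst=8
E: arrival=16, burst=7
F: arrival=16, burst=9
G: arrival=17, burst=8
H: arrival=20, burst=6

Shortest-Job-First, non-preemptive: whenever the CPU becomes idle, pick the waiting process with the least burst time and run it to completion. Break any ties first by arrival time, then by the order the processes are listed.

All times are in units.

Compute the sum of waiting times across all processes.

80

Schedule: | A 0-7 | B 7-10 | C 10-15 | D 15-23 | H 23-29 | E 29-36 | G 36-44 | F 44-53 |
Completion: A=7  B=10  C=15  D=23  E=36  F=53  G=44  H=29
Waiting = turnaround − burst: A=0, B=4, C=6, D=7, E=13, F=28, G=19, H=3
Total waiting = 0 + 4 + 6 + 7 + 13 + 28 + 19 + 3 = 80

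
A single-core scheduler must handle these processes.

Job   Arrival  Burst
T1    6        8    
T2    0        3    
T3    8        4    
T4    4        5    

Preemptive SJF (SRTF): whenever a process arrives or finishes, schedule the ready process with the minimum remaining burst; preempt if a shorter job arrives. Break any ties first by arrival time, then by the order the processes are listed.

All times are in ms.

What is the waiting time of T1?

Timeline: | T2 0-3 | idle 3-4 | T4 4-9 | T3 9-13 | T1 13-21 |
Completion: T1=21  T2=3  T3=13  T4=9
Waiting(T1) = turnaround − burst = 15 − 8 = 7

7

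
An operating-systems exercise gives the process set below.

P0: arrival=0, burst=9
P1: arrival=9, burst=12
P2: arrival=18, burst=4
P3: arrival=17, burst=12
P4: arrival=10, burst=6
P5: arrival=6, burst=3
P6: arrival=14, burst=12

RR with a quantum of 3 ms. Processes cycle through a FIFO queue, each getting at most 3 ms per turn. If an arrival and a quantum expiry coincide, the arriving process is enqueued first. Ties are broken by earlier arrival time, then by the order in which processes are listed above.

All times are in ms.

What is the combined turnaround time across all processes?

185

Timeline: | P0 0-6 | P5 6-9 | P0 9-12 | P1 12-15 | P4 15-18 | P6 18-21 | P1 21-24 | P3 24-27 | P2 27-30 | P4 30-33 | P6 33-36 | P1 36-39 | P3 39-42 | P2 42-43 | P6 43-46 | P1 46-49 | P3 49-52 | P6 52-55 | P3 55-58 |
Completion: P0=12  P1=49  P2=43  P3=58  P4=33  P5=9  P6=55
Turnaround (C−A): P0=12  P1=40  P2=25  P3=41  P4=23  P5=3  P6=41
Turnaround = completion − arrival: P0=12, P1=40, P2=25, P3=41, P4=23, P5=3, P6=41
Total turnaround = 12 + 40 + 25 + 41 + 23 + 3 + 41 = 185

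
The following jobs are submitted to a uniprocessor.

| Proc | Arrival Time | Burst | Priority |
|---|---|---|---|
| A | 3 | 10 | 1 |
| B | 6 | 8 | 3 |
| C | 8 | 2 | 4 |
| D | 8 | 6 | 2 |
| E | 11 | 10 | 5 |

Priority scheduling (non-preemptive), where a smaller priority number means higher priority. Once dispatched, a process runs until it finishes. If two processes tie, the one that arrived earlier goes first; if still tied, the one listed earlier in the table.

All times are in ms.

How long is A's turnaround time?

10

Gantt: | idle 0-3 | A 3-13 | D 13-19 | B 19-27 | C 27-29 | E 29-39 |
Completion: A=13  B=27  C=29  D=19  E=39
Turnaround(A) = completion − arrival = 13 − 3 = 10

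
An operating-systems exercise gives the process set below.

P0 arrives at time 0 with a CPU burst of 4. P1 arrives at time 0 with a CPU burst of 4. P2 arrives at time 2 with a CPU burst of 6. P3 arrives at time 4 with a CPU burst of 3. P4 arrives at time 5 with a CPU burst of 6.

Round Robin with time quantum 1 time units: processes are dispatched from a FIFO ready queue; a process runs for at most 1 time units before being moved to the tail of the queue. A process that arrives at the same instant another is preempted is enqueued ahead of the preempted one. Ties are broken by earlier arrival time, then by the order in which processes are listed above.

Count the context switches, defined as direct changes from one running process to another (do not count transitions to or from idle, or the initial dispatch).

Timeline: | P0 0-1 | P1 1-2 | P0 2-3 | P2 3-4 | P1 4-5 | P0 5-6 | P3 6-7 | P2 7-8 | P4 8-9 | P1 9-10 | P0 10-11 | P3 11-12 | P2 12-13 | P4 13-14 | P1 14-15 | P3 15-16 | P2 16-17 | P4 17-18 | P2 18-19 | P4 19-20 | P2 20-21 | P4 21-23 |
Completion: P0=11  P1=15  P2=21  P3=16  P4=23
Turnaround (C−A): P0=11  P1=15  P2=19  P3=12  P4=18

21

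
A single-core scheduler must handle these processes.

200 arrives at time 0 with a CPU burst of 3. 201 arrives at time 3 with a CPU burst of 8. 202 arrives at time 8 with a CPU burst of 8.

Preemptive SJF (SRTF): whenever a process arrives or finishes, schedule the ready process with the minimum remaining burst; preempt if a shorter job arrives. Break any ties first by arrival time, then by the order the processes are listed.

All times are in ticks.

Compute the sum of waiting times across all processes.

Gantt: | 200 0-3 | 201 3-11 | 202 11-19 |
Completion: 200=3  201=11  202=19
Turnaround (C−A): 200=3  201=8  202=11
Waiting = turnaround − burst: 200=0, 201=0, 202=3
Total waiting = 0 + 0 + 3 = 3

3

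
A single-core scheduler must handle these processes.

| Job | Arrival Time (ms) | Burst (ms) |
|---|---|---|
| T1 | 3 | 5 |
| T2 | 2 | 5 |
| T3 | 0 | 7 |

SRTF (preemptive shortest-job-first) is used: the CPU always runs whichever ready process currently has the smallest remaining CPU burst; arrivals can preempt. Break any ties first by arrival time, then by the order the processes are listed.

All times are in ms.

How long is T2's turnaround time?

10

Timeline: | T3 0-7 | T2 7-12 | T1 12-17 |
Completion: T1=17  T2=12  T3=7
Turnaround(T2) = completion − arrival = 12 − 2 = 10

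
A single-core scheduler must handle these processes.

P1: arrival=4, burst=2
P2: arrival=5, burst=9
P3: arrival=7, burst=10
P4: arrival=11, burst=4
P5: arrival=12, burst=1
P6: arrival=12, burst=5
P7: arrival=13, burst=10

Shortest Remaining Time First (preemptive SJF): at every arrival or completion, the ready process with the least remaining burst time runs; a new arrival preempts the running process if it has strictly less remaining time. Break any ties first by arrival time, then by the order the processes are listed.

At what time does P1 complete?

Schedule: | idle 0-4 | P1 4-6 | P2 6-12 | P5 12-13 | P2 13-16 | P4 16-20 | P6 20-25 | P3 25-35 | P7 35-45 |
Completion: P1=6  P2=16  P3=35  P4=20  P5=13  P6=25  P7=45
Turnaround (C−A): P1=2  P2=11  P3=28  P4=9  P5=1  P6=13  P7=32

6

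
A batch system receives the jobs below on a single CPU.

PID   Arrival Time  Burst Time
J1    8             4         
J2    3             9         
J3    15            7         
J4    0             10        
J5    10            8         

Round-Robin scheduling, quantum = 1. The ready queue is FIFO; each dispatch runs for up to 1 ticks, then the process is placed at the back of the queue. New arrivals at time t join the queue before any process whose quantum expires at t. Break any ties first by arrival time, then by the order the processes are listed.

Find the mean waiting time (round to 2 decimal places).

Gantt: | J4 0-3 | J2 3-4 | J4 4-5 | J2 5-6 | J4 6-7 | J2 7-8 | J4 8-9 | J1 9-10 | J2 10-11 | J4 11-12 | J5 12-13 | J1 13-14 | J2 14-15 | J4 15-16 | J5 16-17 | J1 17-18 | J3 18-19 | J2 19-20 | J4 20-21 | J5 21-22 | J1 22-23 | J3 23-24 | J2 24-25 | J4 25-26 | J5 26-27 | J3 27-28 | J2 28-29 | J5 29-30 | J3 30-31 | J2 31-32 | J5 32-33 | J3 33-34 | J5 34-35 | J3 35-36 | J5 36-37 | J3 37-38 |
Completion: J1=23  J2=32  J3=38  J4=26  J5=37
Turnaround (C−A): J1=15  J2=29  J3=23  J4=26  J5=27
Waiting times: J1=11, J2=20, J3=16, J4=16, J5=19
Average waiting = (11+20+16+16+19) / 5 = 82/5 = 16.40

16.40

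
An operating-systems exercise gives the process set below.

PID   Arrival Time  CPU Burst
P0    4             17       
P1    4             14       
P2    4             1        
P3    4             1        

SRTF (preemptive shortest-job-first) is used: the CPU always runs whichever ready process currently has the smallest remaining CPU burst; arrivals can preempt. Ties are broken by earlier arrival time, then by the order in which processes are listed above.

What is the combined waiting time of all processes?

19

Timeline: | idle 0-4 | P2 4-5 | P3 5-6 | P1 6-20 | P0 20-37 |
Completion: P0=37  P1=20  P2=5  P3=6
Turnaround (C−A): P0=33  P1=16  P2=1  P3=2
Waiting = turnaround − burst: P0=16, P1=2, P2=0, P3=1
Total waiting = 16 + 2 + 0 + 1 = 19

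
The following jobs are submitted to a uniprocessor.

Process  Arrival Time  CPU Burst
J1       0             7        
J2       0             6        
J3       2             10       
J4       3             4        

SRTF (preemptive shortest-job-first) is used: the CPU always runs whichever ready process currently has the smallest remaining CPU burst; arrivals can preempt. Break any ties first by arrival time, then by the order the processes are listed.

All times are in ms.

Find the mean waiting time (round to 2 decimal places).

Gantt: | J2 0-6 | J4 6-10 | J1 10-17 | J3 17-27 |
Completion: J1=17  J2=6  J3=27  J4=10
Turnaround (C−A): J1=17  J2=6  J3=25  J4=7
Waiting times: J1=10, J2=0, J3=15, J4=3
Average waiting = (10+0+15+3) / 4 = 28/4 = 7.00

7.00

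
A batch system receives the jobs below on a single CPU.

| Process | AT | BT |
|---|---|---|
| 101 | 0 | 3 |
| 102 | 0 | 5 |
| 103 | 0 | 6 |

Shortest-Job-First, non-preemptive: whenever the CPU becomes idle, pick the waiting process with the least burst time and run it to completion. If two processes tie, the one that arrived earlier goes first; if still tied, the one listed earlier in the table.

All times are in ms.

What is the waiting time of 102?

3

Schedule: | 101 0-3 | 102 3-8 | 103 8-14 |
Completion: 101=3  102=8  103=14
Turnaround (C−A): 101=3  102=8  103=14
Waiting(102) = turnaround − burst = 8 − 5 = 3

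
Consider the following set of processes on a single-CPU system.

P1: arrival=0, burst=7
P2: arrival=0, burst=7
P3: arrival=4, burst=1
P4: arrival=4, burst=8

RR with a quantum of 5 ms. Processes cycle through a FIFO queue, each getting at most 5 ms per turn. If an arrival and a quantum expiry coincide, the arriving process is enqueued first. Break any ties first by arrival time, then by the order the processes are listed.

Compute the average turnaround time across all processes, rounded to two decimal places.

Timeline: | P1 0-5 | P2 5-10 | P3 10-11 | P4 11-16 | P1 16-18 | P2 18-20 | P4 20-23 |
Completion: P1=18  P2=20  P3=11  P4=23
Turnaround (C−A): P1=18  P2=20  P3=7  P4=19
Turnaround times: P1=18, P2=20, P3=7, P4=19
Average turnaround = (18+20+7+19) / 4 = 64/4 = 16.00

16.00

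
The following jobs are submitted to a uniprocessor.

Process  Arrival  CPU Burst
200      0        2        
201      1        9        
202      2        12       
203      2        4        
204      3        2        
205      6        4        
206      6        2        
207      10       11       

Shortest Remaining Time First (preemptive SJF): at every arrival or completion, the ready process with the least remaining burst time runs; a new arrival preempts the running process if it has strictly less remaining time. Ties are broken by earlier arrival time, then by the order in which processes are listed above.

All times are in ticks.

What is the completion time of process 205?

14

Schedule: | 200 0-2 | 203 2-3 | 204 3-5 | 203 5-8 | 206 8-10 | 205 10-14 | 201 14-23 | 207 23-34 | 202 34-46 |
Completion: 200=2  201=23  202=46  203=8  204=5  205=14  206=10  207=34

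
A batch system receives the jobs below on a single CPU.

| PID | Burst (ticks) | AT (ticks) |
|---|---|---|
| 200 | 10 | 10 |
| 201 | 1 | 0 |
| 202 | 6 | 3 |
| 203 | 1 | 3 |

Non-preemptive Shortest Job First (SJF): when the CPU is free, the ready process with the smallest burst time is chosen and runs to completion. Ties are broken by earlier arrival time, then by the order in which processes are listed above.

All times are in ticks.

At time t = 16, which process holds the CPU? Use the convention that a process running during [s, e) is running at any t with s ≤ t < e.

200

Timeline: | 201 0-1 | idle 1-3 | 203 3-4 | 202 4-10 | 200 10-20 |
Completion: 200=20  201=1  202=10  203=4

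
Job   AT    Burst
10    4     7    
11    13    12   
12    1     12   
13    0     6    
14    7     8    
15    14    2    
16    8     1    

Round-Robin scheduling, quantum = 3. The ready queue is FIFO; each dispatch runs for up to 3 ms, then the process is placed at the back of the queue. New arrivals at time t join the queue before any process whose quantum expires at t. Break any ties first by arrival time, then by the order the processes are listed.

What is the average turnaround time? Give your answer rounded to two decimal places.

Timeline: | 13 0-3 | 12 3-6 | 13 6-9 | 10 9-12 | 12 12-15 | 14 15-18 | 16 18-19 | 10 19-22 | 11 22-25 | 15 25-27 | 12 27-30 | 14 30-33 | 10 33-34 | 11 34-37 | 12 37-40 | 14 40-42 | 11 42-48 |
Completion: 10=34  11=48  12=40  13=9  14=42  15=27  16=19
Turnaround (C−A): 10=30  11=35  12=39  13=9  14=35  15=13  16=11
Turnaround times: 10=30, 11=35, 12=39, 13=9, 14=35, 15=13, 16=11
Average turnaround = (30+35+39+9+35+13+11) / 7 = 172/7 = 24.57

24.57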